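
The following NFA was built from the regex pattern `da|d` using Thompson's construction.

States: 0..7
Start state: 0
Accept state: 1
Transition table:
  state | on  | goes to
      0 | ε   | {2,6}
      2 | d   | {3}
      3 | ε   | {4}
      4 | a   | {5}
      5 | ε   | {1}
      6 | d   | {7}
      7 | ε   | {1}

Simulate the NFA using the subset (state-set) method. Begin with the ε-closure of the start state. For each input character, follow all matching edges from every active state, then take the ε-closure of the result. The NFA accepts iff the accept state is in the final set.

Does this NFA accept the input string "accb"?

initial (ε-close {0}): {0,2,6}
'a' @ 1: {}  — no active states
rest 'ccb' ignored (set empty)
end set {} — state 1 not in

Answer: REJECT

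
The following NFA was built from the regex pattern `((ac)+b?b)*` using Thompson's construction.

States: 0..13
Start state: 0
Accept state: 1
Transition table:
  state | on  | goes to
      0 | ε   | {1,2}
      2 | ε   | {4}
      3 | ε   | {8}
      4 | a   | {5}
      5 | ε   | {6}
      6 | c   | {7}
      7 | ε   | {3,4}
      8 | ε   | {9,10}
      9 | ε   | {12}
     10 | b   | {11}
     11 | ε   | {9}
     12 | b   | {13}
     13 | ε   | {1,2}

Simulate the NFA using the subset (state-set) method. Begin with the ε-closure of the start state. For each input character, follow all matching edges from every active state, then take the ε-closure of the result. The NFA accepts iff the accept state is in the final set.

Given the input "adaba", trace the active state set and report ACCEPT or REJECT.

S₀ = ε-closure({0}) = {0,1,2,4}
'a' @ 1: {5,6}
'd' @ 2: {}  — no active states
rest 'aba' ignored (set empty)
after full input: {}  (accept=1 not in)

Answer: REJECT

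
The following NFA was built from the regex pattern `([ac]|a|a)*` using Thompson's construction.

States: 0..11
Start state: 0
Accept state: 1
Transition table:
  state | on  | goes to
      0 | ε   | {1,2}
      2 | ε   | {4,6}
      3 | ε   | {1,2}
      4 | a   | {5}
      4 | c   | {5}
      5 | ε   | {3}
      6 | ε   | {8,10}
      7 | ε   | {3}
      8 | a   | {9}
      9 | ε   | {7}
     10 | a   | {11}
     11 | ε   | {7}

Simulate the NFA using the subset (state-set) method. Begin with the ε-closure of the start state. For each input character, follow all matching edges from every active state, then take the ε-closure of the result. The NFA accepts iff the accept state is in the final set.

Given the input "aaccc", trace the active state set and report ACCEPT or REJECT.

start: ε-closure({0}) = {0,1,2,4,6,8,10}
'a' @ 1: {1,2,3,4,5,6,7,8,9,10,11}  [accepting]
'a' @ 2: {1,2,3,4,5,6,7,8,9,10,11}  [accepting]
'c' @ 3: {1,2,3,4,5,6,8,10}  [accepting]
'c' @ 4: {1,2,3,4,5,6,8,10}  [accepting]
'c' @ 5: {1,2,3,4,5,6,8,10}  [accepting]
final: {1,2,3,4,5,6,8,10}; accept 1 in set

Answer: ACCEPT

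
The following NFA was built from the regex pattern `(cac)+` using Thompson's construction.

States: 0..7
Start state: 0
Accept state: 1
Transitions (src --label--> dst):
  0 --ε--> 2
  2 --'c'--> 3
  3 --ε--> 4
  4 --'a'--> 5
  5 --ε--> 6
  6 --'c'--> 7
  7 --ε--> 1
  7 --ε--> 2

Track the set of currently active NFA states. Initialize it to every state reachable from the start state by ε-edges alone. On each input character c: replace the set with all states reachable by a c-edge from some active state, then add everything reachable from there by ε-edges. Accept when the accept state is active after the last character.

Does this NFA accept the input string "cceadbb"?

Answer: REJECT

Derivation:
initial (ε-close {0}): {0,2}
'c' @ 1: {3,4}
'c' @ 2: {}  — state set empty
rest 'eadbb' ignored (set empty)
final: {}; accept 1 not in set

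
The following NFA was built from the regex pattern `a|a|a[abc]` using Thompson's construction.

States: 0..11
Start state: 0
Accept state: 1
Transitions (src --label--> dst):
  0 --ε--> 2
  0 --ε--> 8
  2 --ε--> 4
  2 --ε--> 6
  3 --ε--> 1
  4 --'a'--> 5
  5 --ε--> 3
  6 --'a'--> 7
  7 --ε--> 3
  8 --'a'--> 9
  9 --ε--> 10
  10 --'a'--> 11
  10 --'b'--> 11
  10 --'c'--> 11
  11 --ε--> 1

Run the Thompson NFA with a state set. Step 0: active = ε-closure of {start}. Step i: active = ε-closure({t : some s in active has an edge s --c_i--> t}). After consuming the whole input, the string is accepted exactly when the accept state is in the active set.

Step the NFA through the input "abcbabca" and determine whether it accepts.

initial (ε-close {0}): {0,2,4,6,8}
'a' @ 1: {1,3,5,7,9,10}  [accepting]
'b' @ 2: {1,11}  [accepting]
'c' @ 3: {}  — no active states
rest 'babca' ignored (set empty)
final: {}; accept 1 not in set

Answer: REJECT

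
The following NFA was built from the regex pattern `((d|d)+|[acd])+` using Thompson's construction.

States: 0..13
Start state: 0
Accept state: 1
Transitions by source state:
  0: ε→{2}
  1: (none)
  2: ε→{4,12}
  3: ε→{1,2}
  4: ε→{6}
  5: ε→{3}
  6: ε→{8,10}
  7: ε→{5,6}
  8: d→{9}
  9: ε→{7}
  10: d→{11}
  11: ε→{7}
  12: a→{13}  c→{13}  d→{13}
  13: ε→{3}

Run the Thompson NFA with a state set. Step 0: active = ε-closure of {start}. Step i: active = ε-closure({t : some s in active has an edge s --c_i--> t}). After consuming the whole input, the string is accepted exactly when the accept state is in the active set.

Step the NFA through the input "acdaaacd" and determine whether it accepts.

initial (ε-close {0}): {0,2,4,6,8,10,12}
'a' @ 1: {1,2,3,4,6,8,10,12,13}  (accept∈set)
'c' @ 2: {1,2,3,4,6,8,10,12,13}  (accept∈set)
'd' @ 3: {1,2,3,4,5,6,7,8,9,10,11,12,13}  (accept∈set)
'a' @ 4: {1,2,3,4,6,8,10,12,13}  (accept∈set)
'a' @ 5: {1,2,3,4,6,8,10,12,13}  (accept∈set)
'a' @ 6: {1,2,3,4,6,8,10,12,13}  (accept∈set)
'c' @ 7: {1,2,3,4,6,8,10,12,13}  (accept∈set)
'd' @ 8: {1,2,3,4,5,6,7,8,9,10,11,12,13}  (accept∈set)
after full input: {1,2,3,4,5,6,7,8,9,10,11,12,13}  (accept=1 in)

Answer: ACCEPT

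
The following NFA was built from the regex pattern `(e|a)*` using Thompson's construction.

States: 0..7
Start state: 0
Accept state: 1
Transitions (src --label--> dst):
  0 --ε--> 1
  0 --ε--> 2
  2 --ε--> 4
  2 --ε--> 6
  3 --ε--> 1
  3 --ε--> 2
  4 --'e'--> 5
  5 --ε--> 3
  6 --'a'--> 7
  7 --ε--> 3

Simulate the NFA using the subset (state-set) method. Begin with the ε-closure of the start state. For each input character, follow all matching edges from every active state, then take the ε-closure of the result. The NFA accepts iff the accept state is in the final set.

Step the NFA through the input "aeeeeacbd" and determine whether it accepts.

Answer: REJECT

Steps:
S₀ = ε-closure({0}) = {0,1,2,4,6}
'a' @ 1: {1,2,3,4,6,7}  [accepting]
'e' @ 2: {1,2,3,4,5,6}  [accepting]
'e' @ 3: {1,2,3,4,5,6}  [accepting]
'e' @ 4: {1,2,3,4,5,6}  [accepting]
'e' @ 5: {1,2,3,4,5,6}  [accepting]
'a' @ 6: {1,2,3,4,6,7}  [accepting]
'c' @ 7: {}  — dead — no transitions
rest 'bd' ignored (set empty)
final: {}; accept 1 not in set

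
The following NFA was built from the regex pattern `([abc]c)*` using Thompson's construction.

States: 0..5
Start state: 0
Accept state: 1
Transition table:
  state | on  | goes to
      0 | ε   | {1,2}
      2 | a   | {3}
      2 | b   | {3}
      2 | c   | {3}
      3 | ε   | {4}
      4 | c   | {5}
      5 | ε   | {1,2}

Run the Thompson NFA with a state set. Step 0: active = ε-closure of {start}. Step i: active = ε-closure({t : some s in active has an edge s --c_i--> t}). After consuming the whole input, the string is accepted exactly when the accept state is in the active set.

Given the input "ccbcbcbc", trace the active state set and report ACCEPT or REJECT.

S₀ = ε-closure({0}) = {0,1,2}
'c' @ 1: {3,4}
'c' @ 2: {1,2,5}  [accepting]
'b' @ 3: {3,4}
'c' @ 4: {1,2,5}  [accepting]
'b' @ 5: {3,4}
'c' @ 6: {1,2,5}  [accepting]
'b' @ 7: {3,4}
'c' @ 8: {1,2,5}  [accepting]
after full input: {1,2,5}  (accept=1 in)

Answer: ACCEPT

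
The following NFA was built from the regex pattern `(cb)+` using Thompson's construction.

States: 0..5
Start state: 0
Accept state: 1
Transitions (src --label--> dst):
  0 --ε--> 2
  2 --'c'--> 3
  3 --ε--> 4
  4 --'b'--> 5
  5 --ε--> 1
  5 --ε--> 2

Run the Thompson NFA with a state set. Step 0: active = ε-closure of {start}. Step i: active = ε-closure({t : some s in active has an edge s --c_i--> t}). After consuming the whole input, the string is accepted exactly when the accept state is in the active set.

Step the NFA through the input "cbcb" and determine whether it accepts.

start: ε-closure({0}) = {0,2}
'c' @ 1: {3,4}
'b' @ 2: {1,2,5}  ✓accept
'c' @ 3: {3,4}
'b' @ 4: {1,2,5}  ✓accept
end set {1,2,5} — state 1 in

Answer: ACCEPT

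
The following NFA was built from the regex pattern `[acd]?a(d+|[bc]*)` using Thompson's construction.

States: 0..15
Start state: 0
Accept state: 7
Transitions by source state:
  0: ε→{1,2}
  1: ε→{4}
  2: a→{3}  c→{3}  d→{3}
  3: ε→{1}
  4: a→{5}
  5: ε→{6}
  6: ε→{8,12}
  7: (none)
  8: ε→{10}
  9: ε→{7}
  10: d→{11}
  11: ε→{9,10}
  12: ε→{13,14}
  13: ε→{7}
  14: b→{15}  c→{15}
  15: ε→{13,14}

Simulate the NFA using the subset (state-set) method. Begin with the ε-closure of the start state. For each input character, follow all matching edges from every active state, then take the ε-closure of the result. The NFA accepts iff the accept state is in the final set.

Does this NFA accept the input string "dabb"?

Answer: ACCEPT

Steps:
initial (ε-close {0}): {0,1,2,4}
'd' @ 1: {1,3,4}
'a' @ 2: {5,6,7,8,10,12,13,14}  ✓accept
'b' @ 3: {7,13,14,15}  ✓accept
'b' @ 4: {7,13,14,15}  ✓accept
end set {7,13,14,15} — state 7 in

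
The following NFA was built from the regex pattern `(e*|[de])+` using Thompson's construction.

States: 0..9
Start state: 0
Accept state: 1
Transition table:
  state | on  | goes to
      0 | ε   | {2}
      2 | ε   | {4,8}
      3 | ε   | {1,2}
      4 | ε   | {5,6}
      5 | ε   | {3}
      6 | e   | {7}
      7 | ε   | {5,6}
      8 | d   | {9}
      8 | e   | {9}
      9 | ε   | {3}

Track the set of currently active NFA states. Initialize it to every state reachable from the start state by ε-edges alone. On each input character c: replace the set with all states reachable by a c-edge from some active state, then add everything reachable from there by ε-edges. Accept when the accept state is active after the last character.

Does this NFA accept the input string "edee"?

Answer: ACCEPT

Steps:
initial (ε-close {0}): {0,1,2,3,4,5,6,8}
'e' @ 1: {1,2,3,4,5,6,7,8,9}  (accept∈set)
'd' @ 2: {1,2,3,4,5,6,8,9}  (accept∈set)
'e' @ 3: {1,2,3,4,5,6,7,8,9}  (accept∈set)
'e' @ 4: {1,2,3,4,5,6,7,8,9}  (accept∈set)
end set {1,2,3,4,5,6,7,8,9} — state 1 in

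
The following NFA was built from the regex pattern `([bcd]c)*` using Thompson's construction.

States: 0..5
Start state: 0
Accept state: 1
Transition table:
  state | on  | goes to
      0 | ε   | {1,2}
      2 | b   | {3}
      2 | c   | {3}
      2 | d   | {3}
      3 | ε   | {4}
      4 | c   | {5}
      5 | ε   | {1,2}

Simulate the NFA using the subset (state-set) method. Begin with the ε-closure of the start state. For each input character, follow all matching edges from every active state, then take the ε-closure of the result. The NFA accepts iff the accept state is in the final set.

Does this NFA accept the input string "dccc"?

start: ε-closure({0}) = {0,1,2}
'd' @ 1: {3,4}
'c' @ 2: {1,2,5}  (accept∈set)
'c' @ 3: {3,4}
'c' @ 4: {1,2,5}  (accept∈set)
final: {1,2,5}; accept 1 in set

Answer: ACCEPT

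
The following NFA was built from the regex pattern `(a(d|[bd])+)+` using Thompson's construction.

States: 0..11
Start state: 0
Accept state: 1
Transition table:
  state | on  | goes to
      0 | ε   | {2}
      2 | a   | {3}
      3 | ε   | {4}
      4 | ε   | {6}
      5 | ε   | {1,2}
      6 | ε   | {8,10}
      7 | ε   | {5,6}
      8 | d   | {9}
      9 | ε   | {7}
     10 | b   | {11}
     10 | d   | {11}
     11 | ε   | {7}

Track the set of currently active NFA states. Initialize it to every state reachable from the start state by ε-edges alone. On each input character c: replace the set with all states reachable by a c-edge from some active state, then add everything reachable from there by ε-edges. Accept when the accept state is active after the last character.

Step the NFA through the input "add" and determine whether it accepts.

Answer: ACCEPT

Derivation:
S₀ = ε-closure({0}) = {0,2}
'a' @ 1: {3,4,6,8,10}
'd' @ 2: {1,2,5,6,7,8,9,10,11}  [accepting]
'd' @ 3: {1,2,5,6,7,8,9,10,11}  [accepting]
final: {1,2,5,6,7,8,9,10,11}; accept 1 in set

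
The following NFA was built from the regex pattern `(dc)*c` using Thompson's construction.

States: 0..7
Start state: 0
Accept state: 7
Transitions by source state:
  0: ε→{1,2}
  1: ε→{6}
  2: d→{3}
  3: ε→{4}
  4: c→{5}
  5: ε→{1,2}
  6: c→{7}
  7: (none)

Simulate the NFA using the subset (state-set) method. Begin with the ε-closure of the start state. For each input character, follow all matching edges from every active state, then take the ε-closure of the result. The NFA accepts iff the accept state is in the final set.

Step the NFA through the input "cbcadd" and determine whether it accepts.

Answer: REJECT

Trace:
start: ε-closure({0}) = {0,1,2,6}
'c' @ 1: {7}  [accepting]
'b' @ 2: {}  — dead — no transitions
rest 'cadd' ignored (set empty)
end set {} — state 7 not in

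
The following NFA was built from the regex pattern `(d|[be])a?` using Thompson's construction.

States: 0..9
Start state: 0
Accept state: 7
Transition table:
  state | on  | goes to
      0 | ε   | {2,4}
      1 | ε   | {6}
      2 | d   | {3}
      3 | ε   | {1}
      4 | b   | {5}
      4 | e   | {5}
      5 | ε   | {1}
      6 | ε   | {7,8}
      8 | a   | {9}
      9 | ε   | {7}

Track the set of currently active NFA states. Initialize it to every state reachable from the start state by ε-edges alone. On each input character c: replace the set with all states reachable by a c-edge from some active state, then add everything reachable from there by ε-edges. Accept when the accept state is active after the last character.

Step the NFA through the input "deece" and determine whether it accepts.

start: ε-closure({0}) = {0,2,4}
'd' @ 1: {1,3,6,7,8}  ✓accept
'e' @ 2: {}  — state set empty
rest 'ece' ignored (set empty)
final: {}; accept 7 not in set

Answer: REJECT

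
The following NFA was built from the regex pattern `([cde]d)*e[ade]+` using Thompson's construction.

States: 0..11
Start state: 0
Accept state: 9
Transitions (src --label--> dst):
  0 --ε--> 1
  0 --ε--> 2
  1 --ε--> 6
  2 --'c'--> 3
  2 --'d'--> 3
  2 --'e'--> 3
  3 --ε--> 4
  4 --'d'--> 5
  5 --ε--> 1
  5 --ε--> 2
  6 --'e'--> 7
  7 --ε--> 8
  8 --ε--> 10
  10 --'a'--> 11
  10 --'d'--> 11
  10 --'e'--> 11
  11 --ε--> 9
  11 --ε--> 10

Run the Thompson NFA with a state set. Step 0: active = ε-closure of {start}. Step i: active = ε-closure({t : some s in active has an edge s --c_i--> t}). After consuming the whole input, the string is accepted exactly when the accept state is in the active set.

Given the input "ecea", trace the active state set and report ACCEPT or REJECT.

S₀ = ε-closure({0}) = {0,1,2,6}
'e' @ 1: {3,4,7,8,10}
'c' @ 2: {}  — no active states
rest 'ea' ignored (set empty)
after full input: {}  (accept=9 not in)

Answer: REJECT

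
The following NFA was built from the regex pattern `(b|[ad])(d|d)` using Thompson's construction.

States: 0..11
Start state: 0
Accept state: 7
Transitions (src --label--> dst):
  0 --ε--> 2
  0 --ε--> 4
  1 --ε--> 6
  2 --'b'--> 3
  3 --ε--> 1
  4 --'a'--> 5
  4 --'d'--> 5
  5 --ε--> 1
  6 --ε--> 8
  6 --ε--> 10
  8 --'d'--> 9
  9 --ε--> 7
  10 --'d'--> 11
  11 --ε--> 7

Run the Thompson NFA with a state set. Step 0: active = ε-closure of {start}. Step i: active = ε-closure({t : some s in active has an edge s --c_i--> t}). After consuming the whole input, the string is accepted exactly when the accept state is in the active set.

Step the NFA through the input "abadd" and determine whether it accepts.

S₀ = ε-closure({0}) = {0,2,4}
'a' @ 1: {1,5,6,8,10}
'b' @ 2: {}  — no active states
rest 'add' ignored (set empty)
final: {}; accept 7 not in set

Answer: REJECT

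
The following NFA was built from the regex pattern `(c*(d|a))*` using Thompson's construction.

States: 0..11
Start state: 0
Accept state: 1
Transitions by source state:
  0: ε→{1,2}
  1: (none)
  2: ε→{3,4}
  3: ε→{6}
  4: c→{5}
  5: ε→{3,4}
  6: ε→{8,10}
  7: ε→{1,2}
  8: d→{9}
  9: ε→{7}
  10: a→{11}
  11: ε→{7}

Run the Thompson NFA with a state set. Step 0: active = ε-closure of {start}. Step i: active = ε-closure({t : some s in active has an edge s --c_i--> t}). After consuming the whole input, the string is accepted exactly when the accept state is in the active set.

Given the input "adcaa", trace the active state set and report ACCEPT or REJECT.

start: ε-closure({0}) = {0,1,2,3,4,6,8,10}
'a' @ 1: {1,2,3,4,6,7,8,10,11}  [accepting]
'd' @ 2: {1,2,3,4,6,7,8,9,10}  [accepting]
'c' @ 3: {3,4,5,6,8,10}
'a' @ 4: {1,2,3,4,6,7,8,10,11}  [accepting]
'a' @ 5: {1,2,3,4,6,7,8,10,11}  [accepting]
final: {1,2,3,4,6,7,8,10,11}; accept 1 in set

Answer: ACCEPT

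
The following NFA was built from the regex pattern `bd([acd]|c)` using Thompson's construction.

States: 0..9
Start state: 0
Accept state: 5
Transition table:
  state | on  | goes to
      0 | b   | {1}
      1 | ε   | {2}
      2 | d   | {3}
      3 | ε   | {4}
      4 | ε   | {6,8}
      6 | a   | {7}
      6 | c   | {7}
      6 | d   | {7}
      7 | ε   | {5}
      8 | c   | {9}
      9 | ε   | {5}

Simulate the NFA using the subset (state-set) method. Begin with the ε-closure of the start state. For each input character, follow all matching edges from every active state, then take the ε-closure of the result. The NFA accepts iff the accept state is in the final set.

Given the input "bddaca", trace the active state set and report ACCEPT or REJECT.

Answer: REJECT

Steps:
S₀ = ε-closure({0}) = {0}
'b' @ 1: {1,2}
'd' @ 2: {3,4,6,8}
'd' @ 3: {5,7}  [accepting]
'a' @ 4: {}  — state set empty
rest 'ca' ignored (set empty)
end set {} — state 5 not in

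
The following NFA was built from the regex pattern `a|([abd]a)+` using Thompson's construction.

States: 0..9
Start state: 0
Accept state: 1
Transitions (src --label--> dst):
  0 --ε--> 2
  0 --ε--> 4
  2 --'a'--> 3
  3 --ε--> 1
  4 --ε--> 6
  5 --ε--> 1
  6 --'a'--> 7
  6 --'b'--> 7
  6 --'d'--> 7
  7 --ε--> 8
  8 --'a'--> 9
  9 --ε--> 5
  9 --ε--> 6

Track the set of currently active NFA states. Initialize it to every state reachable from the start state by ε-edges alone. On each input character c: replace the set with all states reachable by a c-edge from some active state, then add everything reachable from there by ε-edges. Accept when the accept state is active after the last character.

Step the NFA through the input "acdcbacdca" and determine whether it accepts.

Answer: REJECT

Steps:
start: ε-closure({0}) = {0,2,4,6}
'a' @ 1: {1,3,7,8}  ✓accept
'c' @ 2: {}  — state set empty
rest 'dcbacdca' ignored (set empty)
after full input: {}  (accept=1 not in)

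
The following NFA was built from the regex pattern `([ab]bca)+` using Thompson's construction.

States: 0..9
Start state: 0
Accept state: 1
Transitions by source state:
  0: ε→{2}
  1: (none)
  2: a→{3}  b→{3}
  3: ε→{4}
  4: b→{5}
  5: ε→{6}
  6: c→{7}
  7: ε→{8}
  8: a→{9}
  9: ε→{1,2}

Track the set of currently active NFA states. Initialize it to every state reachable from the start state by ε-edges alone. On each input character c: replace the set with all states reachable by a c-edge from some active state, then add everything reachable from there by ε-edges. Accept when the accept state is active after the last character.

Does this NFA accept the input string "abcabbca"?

Answer: ACCEPT

Trace:
initial (ε-close {0}): {0,2}
'a' @ 1: {3,4}
'b' @ 2: {5,6}
'c' @ 3: {7,8}
'a' @ 4: {1,2,9}  [accepting]
'b' @ 5: {3,4}
'b' @ 6: {5,6}
'c' @ 7: {7,8}
'a' @ 8: {1,2,9}  [accepting]
after full input: {1,2,9}  (accept=1 in)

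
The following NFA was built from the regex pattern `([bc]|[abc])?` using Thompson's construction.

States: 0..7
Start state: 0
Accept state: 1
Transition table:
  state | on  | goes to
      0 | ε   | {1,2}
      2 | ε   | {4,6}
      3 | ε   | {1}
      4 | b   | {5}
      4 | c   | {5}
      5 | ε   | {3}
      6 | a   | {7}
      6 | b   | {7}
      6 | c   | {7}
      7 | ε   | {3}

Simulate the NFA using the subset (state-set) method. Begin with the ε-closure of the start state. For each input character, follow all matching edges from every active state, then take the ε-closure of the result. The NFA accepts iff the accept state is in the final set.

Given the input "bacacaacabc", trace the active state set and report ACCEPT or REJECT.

Answer: REJECT

Trace:
initial (ε-close {0}): {0,1,2,4,6}
'b' @ 1: {1,3,5,7}  ✓accept
'a' @ 2: {}  — no active states
rest 'cacaacabc' ignored (set empty)
end set {} — state 1 not in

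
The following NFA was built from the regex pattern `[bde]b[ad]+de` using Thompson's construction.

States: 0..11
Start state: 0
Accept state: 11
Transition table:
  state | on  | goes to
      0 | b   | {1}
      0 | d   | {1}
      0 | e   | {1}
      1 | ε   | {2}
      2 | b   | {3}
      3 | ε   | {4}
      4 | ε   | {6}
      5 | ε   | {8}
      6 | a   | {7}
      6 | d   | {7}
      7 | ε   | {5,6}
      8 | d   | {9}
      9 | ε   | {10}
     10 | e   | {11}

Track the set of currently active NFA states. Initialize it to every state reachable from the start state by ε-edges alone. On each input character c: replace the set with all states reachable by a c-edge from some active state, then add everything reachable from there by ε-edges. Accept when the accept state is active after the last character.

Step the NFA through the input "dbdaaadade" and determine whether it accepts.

start: ε-closure({0}) = {0}
'd' @ 1: {1,2}
'b' @ 2: {3,4,6}
'd' @ 3: {5,6,7,8}
'a' @ 4: {5,6,7,8}
'a' @ 5: {5,6,7,8}
'a' @ 6: {5,6,7,8}
'd' @ 7: {5,6,7,8,9,10}
'a' @ 8: {5,6,7,8}
'd' @ 9: {5,6,7,8,9,10}
'e' @ 10: {11}  ✓accept
final: {11}; accept 11 in set

Answer: ACCEPT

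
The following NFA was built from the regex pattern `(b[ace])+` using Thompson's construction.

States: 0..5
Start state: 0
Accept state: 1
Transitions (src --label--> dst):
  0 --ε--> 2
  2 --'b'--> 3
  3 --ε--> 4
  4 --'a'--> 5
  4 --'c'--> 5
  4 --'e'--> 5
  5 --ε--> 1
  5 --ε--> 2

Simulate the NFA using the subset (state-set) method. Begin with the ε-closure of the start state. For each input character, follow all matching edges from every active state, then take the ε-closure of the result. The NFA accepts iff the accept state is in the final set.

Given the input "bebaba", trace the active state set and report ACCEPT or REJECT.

Answer: ACCEPT

Steps:
S₀ = ε-closure({0}) = {0,2}
'b' @ 1: {3,4}
'e' @ 2: {1,2,5}  ✓accept
'b' @ 3: {3,4}
'a' @ 4: {1,2,5}  ✓accept
'b' @ 5: {3,4}
'a' @ 6: {1,2,5}  ✓accept
after full input: {1,2,5}  (accept=1 in)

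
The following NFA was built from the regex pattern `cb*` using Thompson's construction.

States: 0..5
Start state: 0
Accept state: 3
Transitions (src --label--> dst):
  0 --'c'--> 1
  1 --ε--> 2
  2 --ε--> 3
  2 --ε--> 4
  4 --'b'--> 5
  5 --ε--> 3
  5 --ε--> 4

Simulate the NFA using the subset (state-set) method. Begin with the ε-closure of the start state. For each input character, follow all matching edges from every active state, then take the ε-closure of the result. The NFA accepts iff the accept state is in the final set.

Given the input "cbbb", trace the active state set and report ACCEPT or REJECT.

Answer: ACCEPT

Derivation:
start: ε-closure({0}) = {0}
'c' @ 1: {1,2,3,4}  ✓accept
'b' @ 2: {3,4,5}  ✓accept
'b' @ 3: {3,4,5}  ✓accept
'b' @ 4: {3,4,5}  ✓accept
final: {3,4,5}; accept 3 in set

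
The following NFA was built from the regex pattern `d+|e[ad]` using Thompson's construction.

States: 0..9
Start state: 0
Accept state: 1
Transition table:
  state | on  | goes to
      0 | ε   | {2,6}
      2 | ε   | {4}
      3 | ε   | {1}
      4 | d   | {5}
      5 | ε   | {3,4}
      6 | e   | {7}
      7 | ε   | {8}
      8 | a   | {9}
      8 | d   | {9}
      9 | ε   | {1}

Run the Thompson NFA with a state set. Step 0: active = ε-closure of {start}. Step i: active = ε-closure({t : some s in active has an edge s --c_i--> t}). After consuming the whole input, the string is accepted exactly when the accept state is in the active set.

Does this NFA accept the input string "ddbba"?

start: ε-closure({0}) = {0,2,4,6}
'd' @ 1: {1,3,4,5}  (accept∈set)
'd' @ 2: {1,3,4,5}  (accept∈set)
'b' @ 3: {}  — no active states
rest 'ba' ignored (set empty)
final: {}; accept 1 not in set

Answer: REJECT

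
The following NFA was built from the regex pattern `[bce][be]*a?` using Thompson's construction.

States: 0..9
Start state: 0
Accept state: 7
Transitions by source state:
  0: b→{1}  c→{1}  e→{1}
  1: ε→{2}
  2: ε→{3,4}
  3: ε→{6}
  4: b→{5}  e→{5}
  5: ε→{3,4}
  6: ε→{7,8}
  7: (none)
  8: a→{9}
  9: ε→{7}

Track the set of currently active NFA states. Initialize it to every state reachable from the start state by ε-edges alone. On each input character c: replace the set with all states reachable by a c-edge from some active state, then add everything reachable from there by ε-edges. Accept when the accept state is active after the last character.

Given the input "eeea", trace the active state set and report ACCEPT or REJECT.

initial (ε-close {0}): {0}
'e' @ 1: {1,2,3,4,6,7,8}  ✓accept
'e' @ 2: {3,4,5,6,7,8}  ✓accept
'e' @ 3: {3,4,5,6,7,8}  ✓accept
'a' @ 4: {7,9}  ✓accept
end set {7,9} — state 7 in

Answer: ACCEPT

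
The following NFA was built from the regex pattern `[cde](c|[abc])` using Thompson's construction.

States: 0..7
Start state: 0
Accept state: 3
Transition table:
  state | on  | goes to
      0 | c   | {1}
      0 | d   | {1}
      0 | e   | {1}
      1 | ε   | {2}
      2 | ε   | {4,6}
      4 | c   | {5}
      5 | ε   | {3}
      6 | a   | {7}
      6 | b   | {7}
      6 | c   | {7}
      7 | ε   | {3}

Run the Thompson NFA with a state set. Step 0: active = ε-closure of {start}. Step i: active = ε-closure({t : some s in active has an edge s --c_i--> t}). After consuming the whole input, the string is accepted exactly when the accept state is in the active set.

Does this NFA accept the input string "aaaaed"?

start: ε-closure({0}) = {0}
'a' @ 1: {}  — dead — no transitions
rest 'aaaed' ignored (set empty)
after full input: {}  (accept=3 not in)

Answer: REJECT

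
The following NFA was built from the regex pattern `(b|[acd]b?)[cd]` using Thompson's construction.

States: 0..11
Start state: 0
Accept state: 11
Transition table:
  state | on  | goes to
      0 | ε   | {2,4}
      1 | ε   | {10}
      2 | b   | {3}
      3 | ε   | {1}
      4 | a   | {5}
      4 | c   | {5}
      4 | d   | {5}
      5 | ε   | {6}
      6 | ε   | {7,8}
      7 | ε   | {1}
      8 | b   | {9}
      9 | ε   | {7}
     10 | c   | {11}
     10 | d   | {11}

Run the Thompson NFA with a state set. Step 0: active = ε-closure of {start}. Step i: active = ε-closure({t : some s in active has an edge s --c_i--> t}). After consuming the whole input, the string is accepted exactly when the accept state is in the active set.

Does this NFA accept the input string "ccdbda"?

initial (ε-close {0}): {0,2,4}
'c' @ 1: {1,5,6,7,8,10}
'c' @ 2: {11}  [accepting]
'd' @ 3: {}  — dead — no transitions
rest 'bda' ignored (set empty)
final: {}; accept 11 not in set

Answer: REJECT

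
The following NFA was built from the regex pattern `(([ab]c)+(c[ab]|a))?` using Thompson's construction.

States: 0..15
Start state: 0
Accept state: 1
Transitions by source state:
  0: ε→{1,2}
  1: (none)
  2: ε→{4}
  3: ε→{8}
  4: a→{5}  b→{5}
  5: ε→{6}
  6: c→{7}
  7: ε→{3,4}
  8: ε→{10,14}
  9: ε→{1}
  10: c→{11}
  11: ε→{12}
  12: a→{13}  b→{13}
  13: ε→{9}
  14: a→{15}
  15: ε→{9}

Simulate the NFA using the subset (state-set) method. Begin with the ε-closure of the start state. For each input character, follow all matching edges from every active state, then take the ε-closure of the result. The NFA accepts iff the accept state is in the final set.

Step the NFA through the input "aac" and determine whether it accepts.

Answer: REJECT

Trace:
start: ε-closure({0}) = {0,1,2,4}
'a' @ 1: {5,6}
'a' @ 2: {}  — no active states
rest 'c' ignored (set empty)
final: {}; accept 1 not in set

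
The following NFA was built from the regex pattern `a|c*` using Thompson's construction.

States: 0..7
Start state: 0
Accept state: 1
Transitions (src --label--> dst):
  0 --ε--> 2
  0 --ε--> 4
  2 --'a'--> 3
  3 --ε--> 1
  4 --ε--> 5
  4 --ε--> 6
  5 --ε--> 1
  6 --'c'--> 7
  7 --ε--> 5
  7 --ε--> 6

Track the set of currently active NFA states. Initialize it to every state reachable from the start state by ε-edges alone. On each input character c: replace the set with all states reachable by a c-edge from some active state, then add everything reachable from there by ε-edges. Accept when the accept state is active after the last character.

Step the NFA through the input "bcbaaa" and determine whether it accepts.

S₀ = ε-closure({0}) = {0,1,2,4,5,6}
'b' @ 1: {}  — dead — no transitions
rest 'cbaaa' ignored (set empty)
end set {} — state 1 not in

Answer: REJECT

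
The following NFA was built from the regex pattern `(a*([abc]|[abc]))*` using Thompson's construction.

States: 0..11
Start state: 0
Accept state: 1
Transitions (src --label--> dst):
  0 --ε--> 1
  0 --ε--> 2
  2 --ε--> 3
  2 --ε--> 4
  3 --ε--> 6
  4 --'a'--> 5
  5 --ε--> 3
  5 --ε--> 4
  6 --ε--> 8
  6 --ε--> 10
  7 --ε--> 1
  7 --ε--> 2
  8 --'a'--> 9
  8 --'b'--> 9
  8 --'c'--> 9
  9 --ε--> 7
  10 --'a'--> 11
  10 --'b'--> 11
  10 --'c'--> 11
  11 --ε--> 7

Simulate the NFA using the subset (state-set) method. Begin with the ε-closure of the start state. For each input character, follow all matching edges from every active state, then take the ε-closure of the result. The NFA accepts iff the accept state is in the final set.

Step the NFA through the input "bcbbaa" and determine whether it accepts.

Answer: ACCEPT

Trace:
S₀ = ε-closure({0}) = {0,1,2,3,4,6,8,10}
'b' @ 1: {1,2,3,4,6,7,8,9,10,11}  (accept∈set)
'c' @ 2: {1,2,3,4,6,7,8,9,10,11}  (accept∈set)
'b' @ 3: {1,2,3,4,6,7,8,9,10,11}  (accept∈set)
'b' @ 4: {1,2,3,4,6,7,8,9,10,11}  (accept∈set)
'a' @ 5: {1,2,3,4,5,6,7,8,9,10,11}  (accept∈set)
'a' @ 6: {1,2,3,4,5,6,7,8,9,10,11}  (accept∈set)
end set {1,2,3,4,5,6,7,8,9,10,11} — state 1 in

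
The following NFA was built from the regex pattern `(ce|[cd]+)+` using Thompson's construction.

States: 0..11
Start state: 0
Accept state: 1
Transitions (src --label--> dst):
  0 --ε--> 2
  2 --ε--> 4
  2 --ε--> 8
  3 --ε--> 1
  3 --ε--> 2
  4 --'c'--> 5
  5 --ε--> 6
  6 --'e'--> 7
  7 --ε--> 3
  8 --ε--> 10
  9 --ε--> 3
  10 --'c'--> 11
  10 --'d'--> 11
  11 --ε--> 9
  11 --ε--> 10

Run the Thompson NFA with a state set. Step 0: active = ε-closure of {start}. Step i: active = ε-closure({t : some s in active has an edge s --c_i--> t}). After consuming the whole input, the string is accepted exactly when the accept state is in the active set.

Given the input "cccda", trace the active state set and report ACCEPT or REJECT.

S₀ = ε-closure({0}) = {0,2,4,8,10}
'c' @ 1: {1,2,3,4,5,6,8,9,10,11}  [accepting]
'c' @ 2: {1,2,3,4,5,6,8,9,10,11}  [accepting]
'c' @ 3: {1,2,3,4,5,6,8,9,10,11}  [accepting]
'd' @ 4: {1,2,3,4,8,9,10,11}  [accepting]
'a' @ 5: {}  — no active states
end set {} — state 1 not in

Answer: REJECT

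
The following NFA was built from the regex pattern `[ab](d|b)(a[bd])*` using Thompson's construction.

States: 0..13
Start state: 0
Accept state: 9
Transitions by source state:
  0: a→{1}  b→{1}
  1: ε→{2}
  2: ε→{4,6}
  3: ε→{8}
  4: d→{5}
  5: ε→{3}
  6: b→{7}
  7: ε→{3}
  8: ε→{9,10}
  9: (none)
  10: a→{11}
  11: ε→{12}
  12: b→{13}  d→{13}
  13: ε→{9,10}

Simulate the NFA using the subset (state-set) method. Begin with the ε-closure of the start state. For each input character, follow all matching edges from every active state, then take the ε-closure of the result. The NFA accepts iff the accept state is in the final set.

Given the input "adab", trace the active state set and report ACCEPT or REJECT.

Answer: ACCEPT

Derivation:
S₀ = ε-closure({0}) = {0}
'a' @ 1: {1,2,4,6}
'd' @ 2: {3,5,8,9,10}  ✓accept
'a' @ 3: {11,12}
'b' @ 4: {9,10,13}  ✓accept
final: {9,10,13}; accept 9 in set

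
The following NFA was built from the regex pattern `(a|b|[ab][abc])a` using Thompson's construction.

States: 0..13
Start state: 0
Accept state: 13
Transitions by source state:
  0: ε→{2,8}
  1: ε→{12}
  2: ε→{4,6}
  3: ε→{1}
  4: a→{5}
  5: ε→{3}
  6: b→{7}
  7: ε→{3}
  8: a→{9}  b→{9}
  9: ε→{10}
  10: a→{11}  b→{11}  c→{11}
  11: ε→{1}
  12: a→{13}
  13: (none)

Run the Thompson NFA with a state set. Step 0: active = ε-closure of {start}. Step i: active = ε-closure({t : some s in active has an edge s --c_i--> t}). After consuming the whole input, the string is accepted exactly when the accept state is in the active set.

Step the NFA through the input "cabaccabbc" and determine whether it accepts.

Answer: REJECT

Steps:
S₀ = ε-closure({0}) = {0,2,4,6,8}
'c' @ 1: {}  — dead — no transitions
rest 'abaccabbc' ignored (set empty)
after full input: {}  (accept=13 not in)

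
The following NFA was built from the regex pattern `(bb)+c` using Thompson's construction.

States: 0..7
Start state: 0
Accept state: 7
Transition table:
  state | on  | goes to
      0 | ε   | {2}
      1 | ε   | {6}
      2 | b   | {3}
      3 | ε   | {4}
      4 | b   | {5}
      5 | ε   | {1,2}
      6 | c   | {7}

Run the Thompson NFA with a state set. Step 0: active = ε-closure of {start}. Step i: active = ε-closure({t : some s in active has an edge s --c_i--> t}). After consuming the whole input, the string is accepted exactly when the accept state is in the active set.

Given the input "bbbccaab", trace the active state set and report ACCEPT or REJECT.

Answer: REJECT

Steps:
start: ε-closure({0}) = {0,2}
'b' @ 1: {3,4}
'b' @ 2: {1,2,5,6}
'b' @ 3: {3,4}
'c' @ 4: {}  — state set empty
rest 'caab' ignored (set empty)
after full input: {}  (accept=7 not in)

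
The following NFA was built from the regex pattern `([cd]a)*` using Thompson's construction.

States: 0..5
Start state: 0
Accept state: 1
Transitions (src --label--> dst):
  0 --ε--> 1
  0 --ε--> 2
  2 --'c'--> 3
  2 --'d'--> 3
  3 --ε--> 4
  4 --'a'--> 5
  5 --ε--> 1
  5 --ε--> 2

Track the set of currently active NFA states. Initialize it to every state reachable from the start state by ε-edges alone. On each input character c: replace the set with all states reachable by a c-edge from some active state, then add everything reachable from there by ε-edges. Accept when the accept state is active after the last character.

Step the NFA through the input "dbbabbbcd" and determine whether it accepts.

Answer: REJECT

Derivation:
initial (ε-close {0}): {0,1,2}
'd' @ 1: {3,4}
'b' @ 2: {}  — state set empty
rest 'babbbcd' ignored (set empty)
final: {}; accept 1 not in set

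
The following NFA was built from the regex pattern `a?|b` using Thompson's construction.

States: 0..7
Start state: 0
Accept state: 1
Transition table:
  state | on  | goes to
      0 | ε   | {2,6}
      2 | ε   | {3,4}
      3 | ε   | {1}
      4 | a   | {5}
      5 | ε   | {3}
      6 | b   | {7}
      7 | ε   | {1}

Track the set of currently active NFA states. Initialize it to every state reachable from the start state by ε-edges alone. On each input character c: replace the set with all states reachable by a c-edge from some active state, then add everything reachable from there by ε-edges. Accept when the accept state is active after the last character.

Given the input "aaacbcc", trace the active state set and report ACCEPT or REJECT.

Answer: REJECT

Trace:
start: ε-closure({0}) = {0,1,2,3,4,6}
'a' @ 1: {1,3,5}  (accept∈set)
'a' @ 2: {}  — dead — no transitions
rest 'acbcc' ignored (set empty)
final: {}; accept 1 not in set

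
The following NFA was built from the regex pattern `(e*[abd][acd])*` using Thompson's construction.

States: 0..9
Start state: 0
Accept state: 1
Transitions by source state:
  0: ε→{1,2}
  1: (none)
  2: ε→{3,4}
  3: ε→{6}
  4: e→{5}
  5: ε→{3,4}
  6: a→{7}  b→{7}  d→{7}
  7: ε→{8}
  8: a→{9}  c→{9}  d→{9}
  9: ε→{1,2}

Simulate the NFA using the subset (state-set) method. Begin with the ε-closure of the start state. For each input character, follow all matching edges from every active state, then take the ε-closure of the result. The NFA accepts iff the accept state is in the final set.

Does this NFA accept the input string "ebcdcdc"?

start: ε-closure({0}) = {0,1,2,3,4,6}
'e' @ 1: {3,4,5,6}
'b' @ 2: {7,8}
'c' @ 3: {1,2,3,4,6,9}  (accept∈set)
'd' @ 4: {7,8}
'c' @ 5: {1,2,3,4,6,9}  (accept∈set)
'd' @ 6: {7,8}
'c' @ 7: {1,2,3,4,6,9}  (accept∈set)
final: {1,2,3,4,6,9}; accept 1 in set

Answer: ACCEPT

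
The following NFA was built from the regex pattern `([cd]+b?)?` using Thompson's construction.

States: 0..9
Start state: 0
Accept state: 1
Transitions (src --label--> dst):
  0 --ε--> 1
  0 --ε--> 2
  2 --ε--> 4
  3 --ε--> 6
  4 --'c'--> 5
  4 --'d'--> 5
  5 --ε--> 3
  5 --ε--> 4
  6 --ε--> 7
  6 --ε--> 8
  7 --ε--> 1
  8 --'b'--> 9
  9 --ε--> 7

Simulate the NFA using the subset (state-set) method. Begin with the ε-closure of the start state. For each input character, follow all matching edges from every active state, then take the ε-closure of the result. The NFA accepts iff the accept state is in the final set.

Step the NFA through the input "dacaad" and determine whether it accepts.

Answer: REJECT

Trace:
initial (ε-close {0}): {0,1,2,4}
'd' @ 1: {1,3,4,5,6,7,8}  [accepting]
'a' @ 2: {}  — dead — no transitions
rest 'caad' ignored (set empty)
final: {}; accept 1 not in set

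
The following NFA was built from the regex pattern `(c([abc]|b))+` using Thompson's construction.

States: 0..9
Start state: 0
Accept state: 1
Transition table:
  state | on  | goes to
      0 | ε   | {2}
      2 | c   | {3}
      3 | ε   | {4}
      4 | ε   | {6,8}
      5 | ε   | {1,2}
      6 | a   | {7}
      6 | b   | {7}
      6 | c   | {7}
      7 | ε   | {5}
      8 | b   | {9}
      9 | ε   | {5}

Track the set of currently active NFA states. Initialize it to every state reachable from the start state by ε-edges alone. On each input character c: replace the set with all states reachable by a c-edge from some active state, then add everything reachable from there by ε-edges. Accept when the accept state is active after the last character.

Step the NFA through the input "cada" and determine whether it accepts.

S₀ = ε-closure({0}) = {0,2}
'c' @ 1: {3,4,6,8}
'a' @ 2: {1,2,5,7}  (accept∈set)
'd' @ 3: {}  — state set empty
rest 'a' ignored (set empty)
after full input: {}  (accept=1 not in)

Answer: REJECT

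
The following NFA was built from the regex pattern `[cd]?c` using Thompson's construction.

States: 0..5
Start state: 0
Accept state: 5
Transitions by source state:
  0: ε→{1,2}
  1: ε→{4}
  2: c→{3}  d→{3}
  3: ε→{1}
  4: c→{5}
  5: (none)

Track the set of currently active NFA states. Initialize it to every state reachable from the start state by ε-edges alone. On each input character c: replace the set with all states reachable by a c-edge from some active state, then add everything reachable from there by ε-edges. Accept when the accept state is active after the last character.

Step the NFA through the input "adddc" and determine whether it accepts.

initial (ε-close {0}): {0,1,2,4}
'a' @ 1: {}  — state set empty
rest 'dddc' ignored (set empty)
after full input: {}  (accept=5 not in)

Answer: REJECT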